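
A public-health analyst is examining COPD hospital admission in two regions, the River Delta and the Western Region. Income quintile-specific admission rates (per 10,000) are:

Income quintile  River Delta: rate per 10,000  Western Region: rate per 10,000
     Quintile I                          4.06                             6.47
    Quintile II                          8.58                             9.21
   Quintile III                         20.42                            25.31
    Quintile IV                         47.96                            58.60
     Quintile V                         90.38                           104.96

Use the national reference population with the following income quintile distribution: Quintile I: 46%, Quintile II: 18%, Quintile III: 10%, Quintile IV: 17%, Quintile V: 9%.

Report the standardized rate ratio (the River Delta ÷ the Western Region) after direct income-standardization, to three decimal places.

0.818

Standard weights: 0.46, 0.18, 0.10, 0.17, 0.09.
The River Delta: 0.4600×4.06 + 0.1800×8.58 + 0.1000×20.42 + 0.1700×47.96 + 0.0900×90.38 = 21.7414 per 10,000.
The Western Region: 0.4600×6.47 + 0.1800×9.21 + 0.1000×25.31 + 0.1700×58.60 + 0.0900×104.96 = 26.5734 per 10,000.
Ratio = 21.7414 ÷ 26.5734 = 0.81816.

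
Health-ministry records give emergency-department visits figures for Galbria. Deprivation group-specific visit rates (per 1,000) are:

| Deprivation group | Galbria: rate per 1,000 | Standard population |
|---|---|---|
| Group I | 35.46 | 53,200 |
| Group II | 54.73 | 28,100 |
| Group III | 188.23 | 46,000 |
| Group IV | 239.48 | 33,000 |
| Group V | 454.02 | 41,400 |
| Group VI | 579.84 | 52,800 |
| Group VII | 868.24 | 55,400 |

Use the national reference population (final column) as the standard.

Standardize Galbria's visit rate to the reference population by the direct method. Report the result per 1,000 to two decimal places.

Standard total = 309,900; weights = 0.1717, 0.0907, 0.1484, 0.1065, 0.1336, 0.1704, 0.1788.
Standardized rate: 0.1717×35.46 + 0.0907×54.73 + 0.1484×188.23 + 0.1065×239.48 + 0.1336×454.02 + 0.1704×579.84 + 0.1788×868.24 = 379.1490 per 1,000.

379.15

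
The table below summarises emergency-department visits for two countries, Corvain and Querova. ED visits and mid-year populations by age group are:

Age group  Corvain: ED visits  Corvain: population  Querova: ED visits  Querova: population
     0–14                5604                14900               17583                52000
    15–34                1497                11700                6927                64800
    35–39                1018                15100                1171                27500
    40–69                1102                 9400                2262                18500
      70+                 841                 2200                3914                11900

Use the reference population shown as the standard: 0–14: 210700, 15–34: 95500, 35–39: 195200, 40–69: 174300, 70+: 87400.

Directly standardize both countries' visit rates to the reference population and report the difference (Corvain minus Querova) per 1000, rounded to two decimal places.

24.43

Age-specific rates per 1000 for Corvain: 376.107, 127.949, 67.417, 117.234, 382.273.
For Querova: 338.135, 106.898, 42.582, 122.270, 328.908.
Standard total = 763100; weights = 0.2761, 0.1251, 0.2558, 0.2284, 0.1145.
Corvain: 0.2761×376.107 + 0.1251×127.949 + 0.2558×67.417 + 0.2284×117.234 + 0.1145×382.273 = 207.6652 per 1000.
Querova: 0.2761×338.135 + 0.1251×106.898 + 0.2558×42.582 + 0.2284×122.270 + 0.1145×328.908 = 183.2315 per 1000.
Difference = 207.6652 − 183.2315 = 24.4337.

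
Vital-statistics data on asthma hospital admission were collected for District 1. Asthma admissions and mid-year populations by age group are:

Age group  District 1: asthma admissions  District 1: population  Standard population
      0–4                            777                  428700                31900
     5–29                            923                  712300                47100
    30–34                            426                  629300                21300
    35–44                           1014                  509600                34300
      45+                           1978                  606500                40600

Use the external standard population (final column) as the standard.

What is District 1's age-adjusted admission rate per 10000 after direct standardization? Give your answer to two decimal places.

Age-specific rates per 10000 for District 1: 18.12, 12.96, 6.77, 19.90, 32.61.
Standard total = 175200; weights = 0.1821, 0.2688, 0.1216, 0.1958, 0.2317.
Standardized rate: 0.1821×18.12 + 0.2688×12.96 + 0.1216×6.77 + 0.1958×19.90 + 0.2317×32.61 = 19.0599 per 10000.

19.06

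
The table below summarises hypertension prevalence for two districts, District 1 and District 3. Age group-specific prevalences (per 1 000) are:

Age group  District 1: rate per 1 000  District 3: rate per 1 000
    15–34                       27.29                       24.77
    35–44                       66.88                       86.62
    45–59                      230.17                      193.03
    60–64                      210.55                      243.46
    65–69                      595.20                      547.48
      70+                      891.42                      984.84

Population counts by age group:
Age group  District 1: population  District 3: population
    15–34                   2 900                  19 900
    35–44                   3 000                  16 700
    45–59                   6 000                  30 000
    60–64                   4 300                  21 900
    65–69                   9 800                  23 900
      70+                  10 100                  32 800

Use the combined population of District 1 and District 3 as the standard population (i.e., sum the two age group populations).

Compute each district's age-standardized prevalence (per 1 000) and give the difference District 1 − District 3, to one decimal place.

Combined standard total = 181 300; weights = 0.1258, 0.1087, 0.1986, 0.1445, 0.1859, 0.2366.
District 1: 0.1258×27.29 + 0.1087×66.88 + 0.1986×230.17 + 0.1445×210.55 + 0.1859×595.20 + 0.2366×891.42 = 408.3973 per 1 000.
District 3: 0.1258×24.77 + 0.1087×86.62 + 0.1986×193.03 + 0.1445×243.46 + 0.1859×547.48 + 0.2366×984.84 = 420.8418 per 1 000.
Difference = 408.3973 − 420.8418 = -12.4444.

-12.4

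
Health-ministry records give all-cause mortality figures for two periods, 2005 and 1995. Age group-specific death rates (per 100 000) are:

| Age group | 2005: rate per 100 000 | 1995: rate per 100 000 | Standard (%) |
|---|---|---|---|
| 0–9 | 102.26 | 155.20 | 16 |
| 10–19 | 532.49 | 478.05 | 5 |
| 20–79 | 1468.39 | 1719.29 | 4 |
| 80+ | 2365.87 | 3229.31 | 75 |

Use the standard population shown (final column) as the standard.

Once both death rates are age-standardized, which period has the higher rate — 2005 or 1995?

1995

Standard weights: 0.16, 0.05, 0.04, 0.75.
2005: 0.1600×102.26 + 0.0500×532.49 + 0.0400×1468.39 + 0.7500×2365.87 = 1876.1242 per 100 000.
1995: 0.1600×155.20 + 0.0500×478.05 + 0.0400×1719.29 + 0.7500×3229.31 = 2539.4886 per 100 000.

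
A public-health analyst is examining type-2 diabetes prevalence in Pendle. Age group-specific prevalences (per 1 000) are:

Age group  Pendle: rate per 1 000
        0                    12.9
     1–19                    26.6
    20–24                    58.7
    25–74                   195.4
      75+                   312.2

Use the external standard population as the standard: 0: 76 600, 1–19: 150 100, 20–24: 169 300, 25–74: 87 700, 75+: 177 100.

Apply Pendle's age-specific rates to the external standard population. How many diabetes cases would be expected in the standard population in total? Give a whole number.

Expected diabetes cases = Σ (standard pop × age-specific rate ÷ 1 000)
= 76 600×12.9/1 000 + 150 100×26.6/1 000 + 169 300×58.7/1 000 + 87 700×195.4/1 000 + 177 100×312.2/1 000
= 988.14 + 3992.66 + 9937.91 + 17136.58 + 55290.62 = 87345.91.

87346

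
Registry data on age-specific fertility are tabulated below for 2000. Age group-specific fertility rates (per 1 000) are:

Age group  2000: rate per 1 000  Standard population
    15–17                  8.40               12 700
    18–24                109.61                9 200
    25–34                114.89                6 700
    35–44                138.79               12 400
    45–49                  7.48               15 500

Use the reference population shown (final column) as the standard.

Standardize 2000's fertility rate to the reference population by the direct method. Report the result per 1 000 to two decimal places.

65.87

Standard total = 56 500; weights = 0.2248, 0.1628, 0.1186, 0.2195, 0.2743.
Standardized rate: 0.2248×8.40 + 0.1628×109.61 + 0.1186×114.89 + 0.2195×138.79 + 0.2743×7.48 = 65.8724 per 1 000.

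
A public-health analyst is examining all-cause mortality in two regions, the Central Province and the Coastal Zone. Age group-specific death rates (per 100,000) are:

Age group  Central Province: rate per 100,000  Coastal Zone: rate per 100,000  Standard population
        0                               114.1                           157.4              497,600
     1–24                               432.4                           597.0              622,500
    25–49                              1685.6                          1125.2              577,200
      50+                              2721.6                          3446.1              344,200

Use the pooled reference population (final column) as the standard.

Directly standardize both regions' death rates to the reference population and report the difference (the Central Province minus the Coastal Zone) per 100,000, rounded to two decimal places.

Standard total = 2,041,500; weights = 0.2437, 0.3049, 0.2827, 0.1686.
The Central Province: 0.2437×114.1 + 0.3049×432.4 + 0.2827×1685.6 + 0.1686×2721.6 = 1095.1008 per 100,000.
The Coastal Zone: 0.2437×157.4 + 0.3049×597.0 + 0.2827×1125.2 + 0.1686×3446.1 = 1119.5532 per 100,000.
Difference = 1095.1008 − 1119.5532 = -24.4524.

-24.45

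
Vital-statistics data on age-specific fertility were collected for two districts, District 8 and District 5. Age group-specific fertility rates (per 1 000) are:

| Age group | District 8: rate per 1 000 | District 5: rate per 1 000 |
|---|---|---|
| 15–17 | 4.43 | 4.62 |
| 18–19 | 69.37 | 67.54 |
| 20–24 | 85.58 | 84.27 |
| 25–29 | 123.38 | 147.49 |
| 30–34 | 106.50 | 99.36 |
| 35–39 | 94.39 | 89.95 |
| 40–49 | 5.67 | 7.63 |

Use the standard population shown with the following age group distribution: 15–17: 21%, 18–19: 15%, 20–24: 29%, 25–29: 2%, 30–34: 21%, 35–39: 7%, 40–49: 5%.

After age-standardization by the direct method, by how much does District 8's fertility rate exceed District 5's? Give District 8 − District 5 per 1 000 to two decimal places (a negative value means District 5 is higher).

Standard weights: 0.21, 0.15, 0.29, 0.02, 0.21, 0.07, 0.05.
District 8: 0.2100×4.43 + 0.1500×69.37 + 0.2900×85.58 + 0.0200×123.38 + 0.2100×106.50 + 0.0700×94.39 + 0.0500×5.67 = 67.8774 per 1 000.
District 5: 0.2100×4.62 + 0.1500×67.54 + 0.2900×84.27 + 0.0200×147.49 + 0.2100×99.36 + 0.0700×89.95 + 0.0500×7.63 = 66.0329 per 1 000.
Difference = 67.8774 − 66.0329 = 1.8445.

1.84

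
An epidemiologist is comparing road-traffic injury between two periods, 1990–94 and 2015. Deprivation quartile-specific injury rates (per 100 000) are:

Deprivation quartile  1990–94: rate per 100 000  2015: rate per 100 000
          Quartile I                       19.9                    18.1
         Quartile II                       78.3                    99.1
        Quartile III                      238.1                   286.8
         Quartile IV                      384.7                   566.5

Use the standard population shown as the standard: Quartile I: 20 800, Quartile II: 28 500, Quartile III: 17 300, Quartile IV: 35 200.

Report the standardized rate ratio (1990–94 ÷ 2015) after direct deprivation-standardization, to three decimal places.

Standard total = 101 800; weights = 0.2043, 0.2800, 0.1699, 0.3458.
1990–94: 0.2043×19.9 + 0.2800×78.3 + 0.1699×238.1 + 0.3458×384.7 = 199.4699 per 100 000.
2015: 0.2043×18.1 + 0.2800×99.1 + 0.1699×286.8 + 0.3458×566.5 = 276.0636 per 100 000.
Ratio = 199.4699 ÷ 276.0636 = 0.72255.

0.723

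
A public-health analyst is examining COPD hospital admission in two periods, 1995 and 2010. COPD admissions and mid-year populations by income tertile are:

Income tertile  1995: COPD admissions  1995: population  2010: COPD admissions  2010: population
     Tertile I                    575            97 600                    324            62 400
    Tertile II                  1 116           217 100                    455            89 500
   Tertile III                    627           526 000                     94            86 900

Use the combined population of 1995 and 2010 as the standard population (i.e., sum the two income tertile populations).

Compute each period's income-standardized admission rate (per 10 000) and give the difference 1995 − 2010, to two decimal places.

Income-specific rates per 10 000 for 1995: 58.91, 51.40, 11.92.
For 2010: 51.92, 50.84, 10.82.
Combined standard total = 1 079 500; weights = 0.1482, 0.2840, 0.5678.
1995: 0.1482×58.91 + 0.2840×51.40 + 0.5678×11.92 = 30.0999 per 10 000.
2010: 0.1482×51.92 + 0.2840×50.84 + 0.5678×10.82 = 28.2764 per 10 000.
Difference = 30.0999 − 28.2764 = 1.8235.

1.82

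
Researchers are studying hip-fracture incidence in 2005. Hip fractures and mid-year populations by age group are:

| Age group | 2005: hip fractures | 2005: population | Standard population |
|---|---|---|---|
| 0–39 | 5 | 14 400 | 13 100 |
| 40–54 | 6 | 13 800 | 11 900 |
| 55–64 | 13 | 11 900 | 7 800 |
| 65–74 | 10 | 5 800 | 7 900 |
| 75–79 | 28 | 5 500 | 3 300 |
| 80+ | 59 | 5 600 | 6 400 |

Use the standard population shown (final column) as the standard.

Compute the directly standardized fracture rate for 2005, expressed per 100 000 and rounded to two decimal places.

Age-specific rates per 100 000 for 2005: 34.72, 43.48, 109.24, 172.41, 509.09, 1053.57.
Standard total = 50 400; weights = 0.2599, 0.2361, 0.1548, 0.1567, 0.0655, 0.1270.
Standardized rate: 0.2599×34.72 + 0.2361×43.48 + 0.1548×109.24 + 0.1567×172.41 + 0.0655×509.09 + 0.1270×1053.57 = 230.3428 per 100 000.

230.34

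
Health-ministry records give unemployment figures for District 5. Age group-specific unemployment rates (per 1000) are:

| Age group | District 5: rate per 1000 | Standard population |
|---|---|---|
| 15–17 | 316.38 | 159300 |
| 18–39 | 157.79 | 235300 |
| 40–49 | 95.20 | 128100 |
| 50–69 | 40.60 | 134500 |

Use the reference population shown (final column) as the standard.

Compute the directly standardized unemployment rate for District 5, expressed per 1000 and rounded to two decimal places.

160.05

Standard total = 657200; weights = 0.2424, 0.3580, 0.1949, 0.2047.
Standardized rate: 0.2424×316.38 + 0.3580×157.79 + 0.1949×95.20 + 0.2047×40.60 = 160.0474 per 1000.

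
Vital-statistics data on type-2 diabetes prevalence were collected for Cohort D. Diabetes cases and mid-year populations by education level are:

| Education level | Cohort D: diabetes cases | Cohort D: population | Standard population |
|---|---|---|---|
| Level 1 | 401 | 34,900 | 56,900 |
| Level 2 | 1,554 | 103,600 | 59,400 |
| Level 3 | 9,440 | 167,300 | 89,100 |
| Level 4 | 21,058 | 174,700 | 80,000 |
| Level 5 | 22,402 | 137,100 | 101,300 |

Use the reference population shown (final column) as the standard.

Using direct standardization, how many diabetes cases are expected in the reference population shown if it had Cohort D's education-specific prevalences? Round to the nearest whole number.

32768

Education-specific rates per 1,000 for Cohort D: 11.490, 15.000, 56.426, 120.538, 163.399.
Expected diabetes cases = Σ (standard pop × education-specific rate ÷ 1,000)
= 56,900×11.490/1,000 + 59,400×15.000/1,000 + 89,100×56.426/1,000 + 80,000×120.538/1,000 + 101,300×163.399/1,000
= 653.78 + 891.00 + 5027.52 + 9643.05 + 16552.32 = 32767.66.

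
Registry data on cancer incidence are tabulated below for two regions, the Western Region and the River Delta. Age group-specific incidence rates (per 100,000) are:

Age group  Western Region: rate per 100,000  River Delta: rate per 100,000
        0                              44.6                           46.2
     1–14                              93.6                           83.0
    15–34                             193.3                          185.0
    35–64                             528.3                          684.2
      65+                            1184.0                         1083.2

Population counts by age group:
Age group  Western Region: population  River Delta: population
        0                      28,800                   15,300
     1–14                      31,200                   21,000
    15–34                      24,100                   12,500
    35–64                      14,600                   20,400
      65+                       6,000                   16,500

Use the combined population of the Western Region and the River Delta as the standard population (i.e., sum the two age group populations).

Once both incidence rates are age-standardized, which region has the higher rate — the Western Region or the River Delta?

River Delta

Combined standard total = 190,400; weights = 0.2316, 0.2742, 0.1922, 0.1838, 0.1182.
The Western Region: 0.2316×44.6 + 0.2742×93.6 + 0.1922×193.3 + 0.1838×528.3 + 0.1182×1184.0 = 310.1789 per 100,000.
The River Delta: 0.2316×46.2 + 0.2742×83.0 + 0.1922×185.0 + 0.1838×684.2 + 0.1182×1083.2 = 322.7942 per 100,000.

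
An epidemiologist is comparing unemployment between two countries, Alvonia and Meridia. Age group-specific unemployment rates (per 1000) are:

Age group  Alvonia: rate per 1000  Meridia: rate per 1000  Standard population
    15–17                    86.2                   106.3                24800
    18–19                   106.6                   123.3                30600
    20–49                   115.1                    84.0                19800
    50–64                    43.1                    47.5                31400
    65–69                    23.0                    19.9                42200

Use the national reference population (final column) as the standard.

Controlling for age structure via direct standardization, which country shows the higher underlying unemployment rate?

Standard total = 148800; weights = 0.1667, 0.2056, 0.1331, 0.2110, 0.2836.
Alvonia: 0.1667×86.2 + 0.2056×106.6 + 0.1331×115.1 + 0.2110×43.1 + 0.2836×23.0 = 67.2220 per 1000.
Meridia: 0.1667×106.3 + 0.2056×123.3 + 0.1331×84.0 + 0.2110×47.5 + 0.2836×19.9 = 69.9173 per 1000.

Meridia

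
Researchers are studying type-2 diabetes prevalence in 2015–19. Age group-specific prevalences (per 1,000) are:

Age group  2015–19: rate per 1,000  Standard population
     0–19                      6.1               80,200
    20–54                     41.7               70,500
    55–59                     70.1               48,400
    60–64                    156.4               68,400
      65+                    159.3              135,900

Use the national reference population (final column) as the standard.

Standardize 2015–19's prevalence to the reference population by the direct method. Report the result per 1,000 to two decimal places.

Standard total = 403,400; weights = 0.1988, 0.1748, 0.1200, 0.1696, 0.3369.
Standardized rate: 0.1988×6.1 + 0.1748×41.7 + 0.1200×70.1 + 0.1696×156.4 + 0.3369×159.3 = 97.0960 per 1,000.

97.10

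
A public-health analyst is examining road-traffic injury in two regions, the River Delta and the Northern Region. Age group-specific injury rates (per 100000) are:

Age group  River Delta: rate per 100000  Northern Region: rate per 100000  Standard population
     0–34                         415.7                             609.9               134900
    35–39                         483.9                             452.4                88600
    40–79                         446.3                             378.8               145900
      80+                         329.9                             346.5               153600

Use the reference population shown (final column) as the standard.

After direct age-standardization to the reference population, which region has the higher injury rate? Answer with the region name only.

Standard total = 523000; weights = 0.2579, 0.1694, 0.2790, 0.2937.
The River Delta: 0.2579×415.7 + 0.1694×483.9 + 0.2790×446.3 + 0.2937×329.9 = 410.5914 per 100000.
The Northern Region: 0.2579×609.9 + 0.1694×452.4 + 0.2790×378.8 + 0.2937×346.5 = 441.3910 per 100000.

Northern Region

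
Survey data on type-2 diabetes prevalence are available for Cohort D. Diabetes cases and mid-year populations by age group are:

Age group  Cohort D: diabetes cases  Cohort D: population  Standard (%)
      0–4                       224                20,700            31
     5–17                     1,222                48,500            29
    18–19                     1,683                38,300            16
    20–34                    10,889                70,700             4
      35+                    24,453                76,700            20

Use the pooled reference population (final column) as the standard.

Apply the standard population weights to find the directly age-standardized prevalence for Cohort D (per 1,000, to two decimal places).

Age-specific rates per 1,000 for Cohort D: 10.821, 25.196, 43.943, 154.017, 318.814.
Standard weights: 0.31, 0.29, 0.16, 0.04, 0.20.
Standardized rate: 0.3100×10.821 + 0.2900×25.196 + 0.1600×43.943 + 0.0400×154.017 + 0.2000×318.814 = 87.6156 per 1,000.

87.62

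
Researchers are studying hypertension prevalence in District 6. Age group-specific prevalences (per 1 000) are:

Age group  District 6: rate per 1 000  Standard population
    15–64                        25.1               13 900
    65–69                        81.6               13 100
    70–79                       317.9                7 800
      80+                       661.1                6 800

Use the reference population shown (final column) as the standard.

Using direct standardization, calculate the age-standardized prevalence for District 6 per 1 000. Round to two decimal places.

201.75

Standard total = 41 600; weights = 0.3341, 0.3149, 0.1875, 0.1635.
Standardized rate: 0.3341×25.1 + 0.3149×81.6 + 0.1875×317.9 + 0.1635×661.1 = 201.7536 per 1 000.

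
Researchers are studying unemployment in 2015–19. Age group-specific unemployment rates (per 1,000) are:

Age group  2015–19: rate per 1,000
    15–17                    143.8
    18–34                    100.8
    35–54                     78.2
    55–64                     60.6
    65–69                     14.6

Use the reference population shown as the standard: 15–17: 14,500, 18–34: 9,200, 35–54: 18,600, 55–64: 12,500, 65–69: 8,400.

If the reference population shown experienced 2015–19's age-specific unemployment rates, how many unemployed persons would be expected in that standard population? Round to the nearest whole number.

5347

Expected unemployed persons = Σ (standard pop × age-specific rate ÷ 1,000)
= 14,500×143.8/1,000 + 9,200×100.8/1,000 + 18,600×78.2/1,000 + 12,500×60.6/1,000 + 8,400×14.6/1,000
= 2085.10 + 927.36 + 1454.52 + 757.50 + 122.64 = 5347.12.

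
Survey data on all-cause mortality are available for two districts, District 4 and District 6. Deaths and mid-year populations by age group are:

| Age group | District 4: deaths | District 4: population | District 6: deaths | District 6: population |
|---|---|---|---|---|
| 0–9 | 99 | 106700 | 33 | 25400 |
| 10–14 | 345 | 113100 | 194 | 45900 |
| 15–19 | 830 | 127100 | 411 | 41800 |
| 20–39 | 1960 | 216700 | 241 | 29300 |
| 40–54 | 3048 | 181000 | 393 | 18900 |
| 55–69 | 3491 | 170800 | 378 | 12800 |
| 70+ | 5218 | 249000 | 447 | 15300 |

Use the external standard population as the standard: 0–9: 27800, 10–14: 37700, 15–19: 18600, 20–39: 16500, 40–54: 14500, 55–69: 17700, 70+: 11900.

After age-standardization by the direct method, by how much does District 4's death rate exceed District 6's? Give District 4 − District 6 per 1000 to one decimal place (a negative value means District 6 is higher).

-2.9

Age-specific rates per 1000 for District 4: 0.928, 3.050, 6.530, 9.045, 16.840, 20.439, 20.956.
For District 6: 1.299, 4.227, 9.833, 8.225, 20.794, 29.531, 29.216.
Standard total = 144700; weights = 0.1921, 0.2605, 0.1285, 0.1140, 0.1002, 0.1223, 0.0822.
District 4: 0.1921×0.928 + 0.2605×3.050 + 0.1285×6.530 + 0.1140×9.045 + 0.1002×16.840 + 0.1223×20.439 + 0.0822×20.956 = 8.7548 per 1000.
District 6: 0.1921×1.299 + 0.2605×4.227 + 0.1285×9.833 + 0.1140×8.225 + 0.1002×20.794 + 0.1223×29.531 + 0.0822×29.216 = 11.6513 per 1000.
Difference = 8.7548 − 11.6513 = -2.8965.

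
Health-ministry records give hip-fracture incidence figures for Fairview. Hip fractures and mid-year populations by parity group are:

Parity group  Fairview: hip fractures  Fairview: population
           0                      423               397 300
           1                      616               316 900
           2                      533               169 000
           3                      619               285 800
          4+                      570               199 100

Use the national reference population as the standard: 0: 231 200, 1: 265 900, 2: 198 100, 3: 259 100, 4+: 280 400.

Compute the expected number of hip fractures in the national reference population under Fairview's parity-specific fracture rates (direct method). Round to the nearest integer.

2752

Parity-specific rates per 100 000 for Fairview: 106.47, 194.38, 315.38, 216.59, 286.29.
Expected hip fractures = Σ (standard pop × parity-specific rate ÷ 100 000)
= 231 200×106.47/100 000 + 265 900×194.38/100 000 + 198 100×315.38/100 000 + 259 100×216.59/100 000 + 280 400×286.29/100 000
= 246.16 + 516.86 + 624.78 + 561.17 + 802.75 = 2751.72.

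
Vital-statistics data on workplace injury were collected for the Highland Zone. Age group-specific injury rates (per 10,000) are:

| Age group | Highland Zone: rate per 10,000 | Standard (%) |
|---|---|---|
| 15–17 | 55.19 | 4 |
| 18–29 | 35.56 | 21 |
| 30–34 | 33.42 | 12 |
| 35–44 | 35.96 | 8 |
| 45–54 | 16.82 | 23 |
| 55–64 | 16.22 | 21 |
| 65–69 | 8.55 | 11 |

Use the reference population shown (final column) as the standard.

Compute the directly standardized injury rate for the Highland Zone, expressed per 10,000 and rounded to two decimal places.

Standard weights: 0.04, 0.21, 0.12, 0.08, 0.23, 0.21, 0.11.
Standardized rate: 0.0400×55.19 + 0.2100×35.56 + 0.1200×33.42 + 0.0800×35.96 + 0.2300×16.82 + 0.2100×16.22 + 0.1100×8.55 = 24.7777 per 10,000.

24.78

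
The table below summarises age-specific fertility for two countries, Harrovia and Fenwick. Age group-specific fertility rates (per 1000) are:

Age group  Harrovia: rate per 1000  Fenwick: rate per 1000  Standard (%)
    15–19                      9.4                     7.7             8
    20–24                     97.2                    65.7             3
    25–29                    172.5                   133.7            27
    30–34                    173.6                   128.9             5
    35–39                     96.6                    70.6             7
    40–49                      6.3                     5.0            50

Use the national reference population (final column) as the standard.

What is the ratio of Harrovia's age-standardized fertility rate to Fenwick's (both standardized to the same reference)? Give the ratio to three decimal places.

1.309

Standard weights: 0.08, 0.03, 0.27, 0.05, 0.07, 0.50.
Harrovia: 0.0800×9.4 + 0.0300×97.2 + 0.2700×172.5 + 0.0500×173.6 + 0.0700×96.6 + 0.5000×6.3 = 68.8350 per 1000.
Fenwick: 0.0800×7.7 + 0.0300×65.7 + 0.2700×133.7 + 0.0500×128.9 + 0.0700×70.6 + 0.5000×5.0 = 52.5730 per 1000.
Ratio = 68.8350 ÷ 52.5730 = 1.30932.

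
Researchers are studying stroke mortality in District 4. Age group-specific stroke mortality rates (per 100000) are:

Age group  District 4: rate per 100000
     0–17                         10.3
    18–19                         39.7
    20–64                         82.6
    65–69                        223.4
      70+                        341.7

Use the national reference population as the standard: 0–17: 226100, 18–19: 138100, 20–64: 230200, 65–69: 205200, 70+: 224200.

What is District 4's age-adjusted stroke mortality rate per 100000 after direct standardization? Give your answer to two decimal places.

Standard total = 1023800; weights = 0.2208, 0.1349, 0.2248, 0.2004, 0.2190.
Standardized rate: 0.2208×10.3 + 0.1349×39.7 + 0.2248×82.6 + 0.2004×223.4 + 0.2190×341.7 = 145.8065 per 100000.

145.81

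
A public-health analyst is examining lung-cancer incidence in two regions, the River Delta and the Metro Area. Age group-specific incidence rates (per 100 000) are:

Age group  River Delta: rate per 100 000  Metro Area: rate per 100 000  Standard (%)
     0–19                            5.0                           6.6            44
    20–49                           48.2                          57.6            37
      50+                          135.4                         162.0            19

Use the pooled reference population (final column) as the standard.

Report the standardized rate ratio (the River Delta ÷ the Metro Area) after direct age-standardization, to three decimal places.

Standard weights: 0.44, 0.37, 0.19.
The River Delta: 0.4400×5.0 + 0.3700×48.2 + 0.1900×135.4 = 45.7600 per 100 000.
The Metro Area: 0.4400×6.6 + 0.3700×57.6 + 0.1900×162.0 = 54.9960 per 100 000.
Ratio = 45.7600 ÷ 54.9960 = 0.83206.

0.832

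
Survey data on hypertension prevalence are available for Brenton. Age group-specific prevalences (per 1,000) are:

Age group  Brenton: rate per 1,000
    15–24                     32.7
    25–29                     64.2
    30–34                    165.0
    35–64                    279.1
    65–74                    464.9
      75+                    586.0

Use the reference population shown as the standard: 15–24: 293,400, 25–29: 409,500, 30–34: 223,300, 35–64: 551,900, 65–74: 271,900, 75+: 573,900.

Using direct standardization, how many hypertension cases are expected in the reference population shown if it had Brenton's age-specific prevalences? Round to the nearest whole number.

Expected hypertension cases = Σ (standard pop × age-specific rate ÷ 1,000)
= 293,400×32.7/1,000 + 409,500×64.2/1,000 + 223,300×165.0/1,000 + 551,900×279.1/1,000 + 271,900×464.9/1,000 + 573,900×586.0/1,000
= 9594.18 + 26289.90 + 36844.50 + 154035.29 + 126406.31 + 336305.40 = 689475.58.

689476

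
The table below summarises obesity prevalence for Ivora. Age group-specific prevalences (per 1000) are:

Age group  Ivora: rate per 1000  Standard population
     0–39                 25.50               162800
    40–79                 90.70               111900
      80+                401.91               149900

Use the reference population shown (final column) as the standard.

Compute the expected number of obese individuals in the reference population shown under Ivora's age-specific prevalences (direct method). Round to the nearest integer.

74547

Expected obese individuals = Σ (standard pop × age-specific rate ÷ 1000)
= 162800×25.50/1000 + 111900×90.70/1000 + 149900×401.91/1000
= 4151.40 + 10149.33 + 60246.31 = 74547.04.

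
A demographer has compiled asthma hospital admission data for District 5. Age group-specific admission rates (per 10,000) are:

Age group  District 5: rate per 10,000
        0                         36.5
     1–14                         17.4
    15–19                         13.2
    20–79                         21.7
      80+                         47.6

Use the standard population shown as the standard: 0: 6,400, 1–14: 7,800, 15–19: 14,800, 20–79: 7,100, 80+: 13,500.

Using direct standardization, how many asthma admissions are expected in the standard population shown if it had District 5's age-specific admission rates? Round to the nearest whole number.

136

Expected asthma admissions = Σ (standard pop × age-specific rate ÷ 10,000)
= 6,400×36.5/10,000 + 7,800×17.4/10,000 + 14,800×13.2/10,000 + 7,100×21.7/10,000 + 13,500×47.6/10,000
= 23.36 + 13.57 + 19.54 + 15.41 + 64.26 = 136.13.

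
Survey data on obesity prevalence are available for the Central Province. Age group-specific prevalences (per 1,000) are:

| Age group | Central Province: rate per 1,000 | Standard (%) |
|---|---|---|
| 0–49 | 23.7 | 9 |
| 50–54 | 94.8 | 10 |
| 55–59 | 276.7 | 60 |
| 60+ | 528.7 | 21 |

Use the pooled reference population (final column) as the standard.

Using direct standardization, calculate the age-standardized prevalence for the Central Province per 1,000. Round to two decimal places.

Standard weights: 0.09, 0.10, 0.60, 0.21.
Standardized rate: 0.0900×23.7 + 0.1000×94.8 + 0.6000×276.7 + 0.2100×528.7 = 288.6600 per 1,000.

288.66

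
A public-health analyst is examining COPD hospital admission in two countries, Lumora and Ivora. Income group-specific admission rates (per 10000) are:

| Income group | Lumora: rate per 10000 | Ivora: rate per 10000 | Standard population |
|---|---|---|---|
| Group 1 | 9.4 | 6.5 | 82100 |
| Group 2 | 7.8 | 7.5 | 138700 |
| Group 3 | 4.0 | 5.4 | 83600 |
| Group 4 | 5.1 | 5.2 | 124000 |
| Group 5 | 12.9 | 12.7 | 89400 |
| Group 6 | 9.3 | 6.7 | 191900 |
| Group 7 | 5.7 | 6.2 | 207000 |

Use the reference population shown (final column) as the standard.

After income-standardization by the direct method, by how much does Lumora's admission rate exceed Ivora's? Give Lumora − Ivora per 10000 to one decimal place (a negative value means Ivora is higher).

Standard total = 916700; weights = 0.0896, 0.1513, 0.0912, 0.1353, 0.0975, 0.2093, 0.2258.
Lumora: 0.0896×9.4 + 0.1513×7.8 + 0.0912×4.0 + 0.1353×5.1 + 0.0975×12.9 + 0.2093×9.3 + 0.2258×5.7 = 7.5687 per 10000.
Ivora: 0.0896×6.5 + 0.1513×7.5 + 0.0912×5.4 + 0.1353×5.2 + 0.0975×12.7 + 0.2093×6.7 + 0.2258×6.2 = 6.9539 per 10000.
Difference = 7.5687 − 6.9539 = 0.6148.

0.6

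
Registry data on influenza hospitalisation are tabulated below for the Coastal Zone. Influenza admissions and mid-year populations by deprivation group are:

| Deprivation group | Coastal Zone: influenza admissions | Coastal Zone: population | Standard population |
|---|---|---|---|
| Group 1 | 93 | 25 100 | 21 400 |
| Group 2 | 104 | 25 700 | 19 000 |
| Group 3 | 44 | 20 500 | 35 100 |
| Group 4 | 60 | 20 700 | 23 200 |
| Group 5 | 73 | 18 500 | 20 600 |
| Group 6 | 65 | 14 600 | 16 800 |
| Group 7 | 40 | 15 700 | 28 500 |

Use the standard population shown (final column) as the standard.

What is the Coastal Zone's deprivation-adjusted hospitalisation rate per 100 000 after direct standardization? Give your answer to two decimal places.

Deprivation-specific rates per 100 000 for the Coastal Zone: 370.52, 404.67, 214.63, 289.86, 394.59, 445.21, 254.78.
Standard total = 164 600; weights = 0.1300, 0.1154, 0.2132, 0.1409, 0.1252, 0.1021, 0.1731.
Standardized rate: 0.1300×370.52 + 0.1154×404.67 + 0.2132×214.63 + 0.1409×289.86 + 0.1252×394.59 + 0.1021×445.21 + 0.1731×254.78 = 320.4456 per 100 000.

320.45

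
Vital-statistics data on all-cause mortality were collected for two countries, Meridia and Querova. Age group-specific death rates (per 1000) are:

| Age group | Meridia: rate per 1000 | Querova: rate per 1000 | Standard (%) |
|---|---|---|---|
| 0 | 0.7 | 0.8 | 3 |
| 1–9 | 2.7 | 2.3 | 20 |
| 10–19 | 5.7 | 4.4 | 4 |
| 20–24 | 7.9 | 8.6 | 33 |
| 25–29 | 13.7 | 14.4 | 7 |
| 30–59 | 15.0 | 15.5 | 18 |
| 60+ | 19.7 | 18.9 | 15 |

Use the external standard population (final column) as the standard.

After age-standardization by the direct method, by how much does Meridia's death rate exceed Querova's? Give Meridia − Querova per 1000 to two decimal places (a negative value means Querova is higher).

-0.12

Standard weights: 0.03, 0.20, 0.04, 0.33, 0.07, 0.18, 0.15.
Meridia: 0.0300×0.7 + 0.2000×2.7 + 0.0400×5.7 + 0.3300×7.9 + 0.0700×13.7 + 0.1800×15.0 + 0.1500×19.7 = 10.0100 per 1000.
Querova: 0.0300×0.8 + 0.2000×2.3 + 0.0400×4.4 + 0.3300×8.6 + 0.0700×14.4 + 0.1800×15.5 + 0.1500×18.9 = 10.1310 per 1000.
Difference = 10.0100 − 10.1310 = -0.1210.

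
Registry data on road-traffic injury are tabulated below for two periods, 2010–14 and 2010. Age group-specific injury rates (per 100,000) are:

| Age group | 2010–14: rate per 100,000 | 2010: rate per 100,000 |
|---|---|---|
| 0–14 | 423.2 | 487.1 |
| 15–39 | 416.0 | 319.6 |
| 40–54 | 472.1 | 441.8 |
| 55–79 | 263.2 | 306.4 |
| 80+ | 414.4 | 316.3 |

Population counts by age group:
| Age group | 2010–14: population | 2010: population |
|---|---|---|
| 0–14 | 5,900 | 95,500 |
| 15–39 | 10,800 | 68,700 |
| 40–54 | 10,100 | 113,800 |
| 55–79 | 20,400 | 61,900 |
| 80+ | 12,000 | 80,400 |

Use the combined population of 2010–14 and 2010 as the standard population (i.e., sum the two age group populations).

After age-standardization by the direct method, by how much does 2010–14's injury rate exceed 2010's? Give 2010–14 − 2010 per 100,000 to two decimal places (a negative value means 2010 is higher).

21.79

Combined standard total = 479,500; weights = 0.2115, 0.1658, 0.2584, 0.1716, 0.1927.
2010–14: 0.2115×423.2 + 0.1658×416.0 + 0.2584×472.1 + 0.1716×263.2 + 0.1927×414.4 = 405.4840 per 100,000.
2010: 0.2115×487.1 + 0.1658×319.6 + 0.2584×441.8 + 0.1716×306.4 + 0.1927×316.3 = 383.6955 per 100,000.
Difference = 405.4840 − 383.6955 = 21.7885.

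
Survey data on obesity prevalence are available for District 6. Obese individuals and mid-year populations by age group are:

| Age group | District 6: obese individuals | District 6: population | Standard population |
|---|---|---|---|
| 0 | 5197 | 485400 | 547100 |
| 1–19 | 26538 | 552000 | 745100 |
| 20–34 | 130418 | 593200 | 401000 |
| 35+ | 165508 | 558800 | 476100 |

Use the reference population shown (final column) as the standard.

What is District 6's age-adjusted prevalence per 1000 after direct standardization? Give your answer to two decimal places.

Age-specific rates per 1000 for District 6: 10.707, 48.076, 219.855, 296.185.
Standard total = 2169300; weights = 0.2522, 0.3435, 0.1849, 0.2195.
Standardized rate: 0.2522×10.707 + 0.3435×48.076 + 0.1849×219.855 + 0.2195×296.185 = 124.8580 per 1000.

124.86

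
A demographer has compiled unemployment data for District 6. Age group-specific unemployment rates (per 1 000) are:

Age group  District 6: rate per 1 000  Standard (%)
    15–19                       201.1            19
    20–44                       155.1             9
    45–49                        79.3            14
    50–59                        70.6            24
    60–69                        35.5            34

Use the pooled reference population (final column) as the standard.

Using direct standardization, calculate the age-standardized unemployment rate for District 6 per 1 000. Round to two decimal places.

Standard weights: 0.19, 0.09, 0.14, 0.24, 0.34.
Standardized rate: 0.1900×201.1 + 0.0900×155.1 + 0.1400×79.3 + 0.2400×70.6 + 0.3400×35.5 = 92.2840 per 1 000.

92.28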